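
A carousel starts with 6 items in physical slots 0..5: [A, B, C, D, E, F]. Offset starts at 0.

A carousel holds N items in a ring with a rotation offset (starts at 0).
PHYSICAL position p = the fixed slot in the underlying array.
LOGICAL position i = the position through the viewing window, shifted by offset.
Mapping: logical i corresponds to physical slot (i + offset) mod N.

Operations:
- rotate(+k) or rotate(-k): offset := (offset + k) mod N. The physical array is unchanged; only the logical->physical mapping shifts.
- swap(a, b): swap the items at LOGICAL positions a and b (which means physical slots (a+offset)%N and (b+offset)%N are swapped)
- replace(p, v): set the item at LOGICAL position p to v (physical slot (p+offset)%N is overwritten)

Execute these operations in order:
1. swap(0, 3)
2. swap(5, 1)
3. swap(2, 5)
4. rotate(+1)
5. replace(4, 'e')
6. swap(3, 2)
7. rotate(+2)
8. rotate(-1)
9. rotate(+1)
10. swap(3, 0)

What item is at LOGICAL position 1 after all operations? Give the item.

Answer: A

Derivation:
After op 1 (swap(0, 3)): offset=0, physical=[D,B,C,A,E,F], logical=[D,B,C,A,E,F]
After op 2 (swap(5, 1)): offset=0, physical=[D,F,C,A,E,B], logical=[D,F,C,A,E,B]
After op 3 (swap(2, 5)): offset=0, physical=[D,F,B,A,E,C], logical=[D,F,B,A,E,C]
After op 4 (rotate(+1)): offset=1, physical=[D,F,B,A,E,C], logical=[F,B,A,E,C,D]
After op 5 (replace(4, 'e')): offset=1, physical=[D,F,B,A,E,e], logical=[F,B,A,E,e,D]
After op 6 (swap(3, 2)): offset=1, physical=[D,F,B,E,A,e], logical=[F,B,E,A,e,D]
After op 7 (rotate(+2)): offset=3, physical=[D,F,B,E,A,e], logical=[E,A,e,D,F,B]
After op 8 (rotate(-1)): offset=2, physical=[D,F,B,E,A,e], logical=[B,E,A,e,D,F]
After op 9 (rotate(+1)): offset=3, physical=[D,F,B,E,A,e], logical=[E,A,e,D,F,B]
After op 10 (swap(3, 0)): offset=3, physical=[E,F,B,D,A,e], logical=[D,A,e,E,F,B]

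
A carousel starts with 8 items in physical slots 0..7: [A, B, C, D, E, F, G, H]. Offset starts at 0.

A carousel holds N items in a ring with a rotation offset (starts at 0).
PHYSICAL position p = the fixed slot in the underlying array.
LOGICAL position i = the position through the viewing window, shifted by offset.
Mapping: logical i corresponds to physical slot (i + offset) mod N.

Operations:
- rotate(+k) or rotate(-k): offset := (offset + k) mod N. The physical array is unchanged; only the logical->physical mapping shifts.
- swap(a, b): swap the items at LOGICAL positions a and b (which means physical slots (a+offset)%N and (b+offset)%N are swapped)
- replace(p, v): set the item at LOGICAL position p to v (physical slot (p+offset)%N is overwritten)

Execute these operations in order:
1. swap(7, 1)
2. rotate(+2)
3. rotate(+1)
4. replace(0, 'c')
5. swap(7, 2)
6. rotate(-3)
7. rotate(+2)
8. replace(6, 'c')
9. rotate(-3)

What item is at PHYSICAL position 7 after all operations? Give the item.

Answer: B

Derivation:
After op 1 (swap(7, 1)): offset=0, physical=[A,H,C,D,E,F,G,B], logical=[A,H,C,D,E,F,G,B]
After op 2 (rotate(+2)): offset=2, physical=[A,H,C,D,E,F,G,B], logical=[C,D,E,F,G,B,A,H]
After op 3 (rotate(+1)): offset=3, physical=[A,H,C,D,E,F,G,B], logical=[D,E,F,G,B,A,H,C]
After op 4 (replace(0, 'c')): offset=3, physical=[A,H,C,c,E,F,G,B], logical=[c,E,F,G,B,A,H,C]
After op 5 (swap(7, 2)): offset=3, physical=[A,H,F,c,E,C,G,B], logical=[c,E,C,G,B,A,H,F]
After op 6 (rotate(-3)): offset=0, physical=[A,H,F,c,E,C,G,B], logical=[A,H,F,c,E,C,G,B]
After op 7 (rotate(+2)): offset=2, physical=[A,H,F,c,E,C,G,B], logical=[F,c,E,C,G,B,A,H]
After op 8 (replace(6, 'c')): offset=2, physical=[c,H,F,c,E,C,G,B], logical=[F,c,E,C,G,B,c,H]
After op 9 (rotate(-3)): offset=7, physical=[c,H,F,c,E,C,G,B], logical=[B,c,H,F,c,E,C,G]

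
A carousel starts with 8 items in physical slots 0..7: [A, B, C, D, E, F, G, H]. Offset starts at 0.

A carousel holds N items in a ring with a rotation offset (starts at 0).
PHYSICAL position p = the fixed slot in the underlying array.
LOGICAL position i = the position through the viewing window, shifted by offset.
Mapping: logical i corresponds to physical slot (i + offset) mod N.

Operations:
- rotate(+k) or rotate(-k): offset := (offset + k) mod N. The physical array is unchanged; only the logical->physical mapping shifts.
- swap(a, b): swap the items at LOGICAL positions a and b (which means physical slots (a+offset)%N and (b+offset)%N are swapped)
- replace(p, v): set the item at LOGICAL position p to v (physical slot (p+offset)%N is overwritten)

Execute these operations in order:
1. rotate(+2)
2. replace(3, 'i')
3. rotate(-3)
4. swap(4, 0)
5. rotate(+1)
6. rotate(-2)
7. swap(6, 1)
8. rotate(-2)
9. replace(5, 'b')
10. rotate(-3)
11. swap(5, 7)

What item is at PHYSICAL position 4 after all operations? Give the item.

After op 1 (rotate(+2)): offset=2, physical=[A,B,C,D,E,F,G,H], logical=[C,D,E,F,G,H,A,B]
After op 2 (replace(3, 'i')): offset=2, physical=[A,B,C,D,E,i,G,H], logical=[C,D,E,i,G,H,A,B]
After op 3 (rotate(-3)): offset=7, physical=[A,B,C,D,E,i,G,H], logical=[H,A,B,C,D,E,i,G]
After op 4 (swap(4, 0)): offset=7, physical=[A,B,C,H,E,i,G,D], logical=[D,A,B,C,H,E,i,G]
After op 5 (rotate(+1)): offset=0, physical=[A,B,C,H,E,i,G,D], logical=[A,B,C,H,E,i,G,D]
After op 6 (rotate(-2)): offset=6, physical=[A,B,C,H,E,i,G,D], logical=[G,D,A,B,C,H,E,i]
After op 7 (swap(6, 1)): offset=6, physical=[A,B,C,H,D,i,G,E], logical=[G,E,A,B,C,H,D,i]
After op 8 (rotate(-2)): offset=4, physical=[A,B,C,H,D,i,G,E], logical=[D,i,G,E,A,B,C,H]
After op 9 (replace(5, 'b')): offset=4, physical=[A,b,C,H,D,i,G,E], logical=[D,i,G,E,A,b,C,H]
After op 10 (rotate(-3)): offset=1, physical=[A,b,C,H,D,i,G,E], logical=[b,C,H,D,i,G,E,A]
After op 11 (swap(5, 7)): offset=1, physical=[G,b,C,H,D,i,A,E], logical=[b,C,H,D,i,A,E,G]

Answer: D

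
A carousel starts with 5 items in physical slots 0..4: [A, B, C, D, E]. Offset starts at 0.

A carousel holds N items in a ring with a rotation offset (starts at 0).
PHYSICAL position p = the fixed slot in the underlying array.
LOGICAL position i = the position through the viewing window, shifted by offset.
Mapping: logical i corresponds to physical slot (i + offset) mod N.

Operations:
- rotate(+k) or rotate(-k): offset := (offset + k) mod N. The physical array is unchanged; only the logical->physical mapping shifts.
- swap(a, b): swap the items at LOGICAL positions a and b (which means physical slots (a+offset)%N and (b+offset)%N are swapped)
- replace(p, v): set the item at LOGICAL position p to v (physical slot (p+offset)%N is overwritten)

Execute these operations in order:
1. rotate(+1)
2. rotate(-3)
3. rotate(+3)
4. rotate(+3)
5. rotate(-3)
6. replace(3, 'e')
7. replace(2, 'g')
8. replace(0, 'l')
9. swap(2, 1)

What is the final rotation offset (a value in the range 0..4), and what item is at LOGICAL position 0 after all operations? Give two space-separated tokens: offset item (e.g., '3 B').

Answer: 1 l

Derivation:
After op 1 (rotate(+1)): offset=1, physical=[A,B,C,D,E], logical=[B,C,D,E,A]
After op 2 (rotate(-3)): offset=3, physical=[A,B,C,D,E], logical=[D,E,A,B,C]
After op 3 (rotate(+3)): offset=1, physical=[A,B,C,D,E], logical=[B,C,D,E,A]
After op 4 (rotate(+3)): offset=4, physical=[A,B,C,D,E], logical=[E,A,B,C,D]
After op 5 (rotate(-3)): offset=1, physical=[A,B,C,D,E], logical=[B,C,D,E,A]
After op 6 (replace(3, 'e')): offset=1, physical=[A,B,C,D,e], logical=[B,C,D,e,A]
After op 7 (replace(2, 'g')): offset=1, physical=[A,B,C,g,e], logical=[B,C,g,e,A]
After op 8 (replace(0, 'l')): offset=1, physical=[A,l,C,g,e], logical=[l,C,g,e,A]
After op 9 (swap(2, 1)): offset=1, physical=[A,l,g,C,e], logical=[l,g,C,e,A]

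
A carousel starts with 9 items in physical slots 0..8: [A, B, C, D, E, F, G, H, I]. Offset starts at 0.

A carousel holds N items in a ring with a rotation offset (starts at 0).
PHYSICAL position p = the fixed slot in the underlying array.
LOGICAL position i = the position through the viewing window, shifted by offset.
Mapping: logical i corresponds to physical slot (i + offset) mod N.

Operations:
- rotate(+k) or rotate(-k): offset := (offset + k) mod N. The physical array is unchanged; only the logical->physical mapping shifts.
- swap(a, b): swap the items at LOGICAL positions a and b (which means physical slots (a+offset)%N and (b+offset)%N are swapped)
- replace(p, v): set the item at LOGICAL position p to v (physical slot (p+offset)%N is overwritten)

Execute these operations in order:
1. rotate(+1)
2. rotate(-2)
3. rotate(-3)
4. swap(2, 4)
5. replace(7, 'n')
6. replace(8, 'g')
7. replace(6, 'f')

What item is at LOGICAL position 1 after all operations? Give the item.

Answer: G

Derivation:
After op 1 (rotate(+1)): offset=1, physical=[A,B,C,D,E,F,G,H,I], logical=[B,C,D,E,F,G,H,I,A]
After op 2 (rotate(-2)): offset=8, physical=[A,B,C,D,E,F,G,H,I], logical=[I,A,B,C,D,E,F,G,H]
After op 3 (rotate(-3)): offset=5, physical=[A,B,C,D,E,F,G,H,I], logical=[F,G,H,I,A,B,C,D,E]
After op 4 (swap(2, 4)): offset=5, physical=[H,B,C,D,E,F,G,A,I], logical=[F,G,A,I,H,B,C,D,E]
After op 5 (replace(7, 'n')): offset=5, physical=[H,B,C,n,E,F,G,A,I], logical=[F,G,A,I,H,B,C,n,E]
After op 6 (replace(8, 'g')): offset=5, physical=[H,B,C,n,g,F,G,A,I], logical=[F,G,A,I,H,B,C,n,g]
After op 7 (replace(6, 'f')): offset=5, physical=[H,B,f,n,g,F,G,A,I], logical=[F,G,A,I,H,B,f,n,g]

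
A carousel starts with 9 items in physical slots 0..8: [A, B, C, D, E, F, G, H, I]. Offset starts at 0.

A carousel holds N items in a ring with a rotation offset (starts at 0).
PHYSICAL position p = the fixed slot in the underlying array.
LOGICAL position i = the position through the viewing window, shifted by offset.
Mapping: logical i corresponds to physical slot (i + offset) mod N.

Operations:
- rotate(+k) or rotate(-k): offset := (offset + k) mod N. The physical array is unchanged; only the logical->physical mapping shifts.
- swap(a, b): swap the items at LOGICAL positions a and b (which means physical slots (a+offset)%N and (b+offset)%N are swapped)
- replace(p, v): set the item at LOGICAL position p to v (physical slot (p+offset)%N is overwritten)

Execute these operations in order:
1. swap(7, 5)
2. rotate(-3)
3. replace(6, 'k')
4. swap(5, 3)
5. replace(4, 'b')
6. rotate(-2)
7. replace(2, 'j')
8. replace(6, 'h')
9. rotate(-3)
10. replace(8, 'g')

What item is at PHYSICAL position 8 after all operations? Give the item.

After op 1 (swap(7, 5)): offset=0, physical=[A,B,C,D,E,H,G,F,I], logical=[A,B,C,D,E,H,G,F,I]
After op 2 (rotate(-3)): offset=6, physical=[A,B,C,D,E,H,G,F,I], logical=[G,F,I,A,B,C,D,E,H]
After op 3 (replace(6, 'k')): offset=6, physical=[A,B,C,k,E,H,G,F,I], logical=[G,F,I,A,B,C,k,E,H]
After op 4 (swap(5, 3)): offset=6, physical=[C,B,A,k,E,H,G,F,I], logical=[G,F,I,C,B,A,k,E,H]
After op 5 (replace(4, 'b')): offset=6, physical=[C,b,A,k,E,H,G,F,I], logical=[G,F,I,C,b,A,k,E,H]
After op 6 (rotate(-2)): offset=4, physical=[C,b,A,k,E,H,G,F,I], logical=[E,H,G,F,I,C,b,A,k]
After op 7 (replace(2, 'j')): offset=4, physical=[C,b,A,k,E,H,j,F,I], logical=[E,H,j,F,I,C,b,A,k]
After op 8 (replace(6, 'h')): offset=4, physical=[C,h,A,k,E,H,j,F,I], logical=[E,H,j,F,I,C,h,A,k]
After op 9 (rotate(-3)): offset=1, physical=[C,h,A,k,E,H,j,F,I], logical=[h,A,k,E,H,j,F,I,C]
After op 10 (replace(8, 'g')): offset=1, physical=[g,h,A,k,E,H,j,F,I], logical=[h,A,k,E,H,j,F,I,g]

Answer: I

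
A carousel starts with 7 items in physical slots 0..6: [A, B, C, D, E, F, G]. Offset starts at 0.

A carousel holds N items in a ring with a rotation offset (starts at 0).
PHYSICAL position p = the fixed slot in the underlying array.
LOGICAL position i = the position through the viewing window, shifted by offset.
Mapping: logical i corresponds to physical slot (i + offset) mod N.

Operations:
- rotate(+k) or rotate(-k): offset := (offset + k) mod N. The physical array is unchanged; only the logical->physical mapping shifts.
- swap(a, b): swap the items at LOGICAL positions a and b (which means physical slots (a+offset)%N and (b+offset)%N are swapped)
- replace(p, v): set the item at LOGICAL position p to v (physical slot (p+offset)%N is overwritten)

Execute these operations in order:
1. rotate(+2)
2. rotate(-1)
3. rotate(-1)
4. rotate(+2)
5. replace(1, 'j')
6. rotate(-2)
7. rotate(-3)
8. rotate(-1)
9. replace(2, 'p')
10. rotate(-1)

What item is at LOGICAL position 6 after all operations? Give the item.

Answer: B

Derivation:
After op 1 (rotate(+2)): offset=2, physical=[A,B,C,D,E,F,G], logical=[C,D,E,F,G,A,B]
After op 2 (rotate(-1)): offset=1, physical=[A,B,C,D,E,F,G], logical=[B,C,D,E,F,G,A]
After op 3 (rotate(-1)): offset=0, physical=[A,B,C,D,E,F,G], logical=[A,B,C,D,E,F,G]
After op 4 (rotate(+2)): offset=2, physical=[A,B,C,D,E,F,G], logical=[C,D,E,F,G,A,B]
After op 5 (replace(1, 'j')): offset=2, physical=[A,B,C,j,E,F,G], logical=[C,j,E,F,G,A,B]
After op 6 (rotate(-2)): offset=0, physical=[A,B,C,j,E,F,G], logical=[A,B,C,j,E,F,G]
After op 7 (rotate(-3)): offset=4, physical=[A,B,C,j,E,F,G], logical=[E,F,G,A,B,C,j]
After op 8 (rotate(-1)): offset=3, physical=[A,B,C,j,E,F,G], logical=[j,E,F,G,A,B,C]
After op 9 (replace(2, 'p')): offset=3, physical=[A,B,C,j,E,p,G], logical=[j,E,p,G,A,B,C]
After op 10 (rotate(-1)): offset=2, physical=[A,B,C,j,E,p,G], logical=[C,j,E,p,G,A,B]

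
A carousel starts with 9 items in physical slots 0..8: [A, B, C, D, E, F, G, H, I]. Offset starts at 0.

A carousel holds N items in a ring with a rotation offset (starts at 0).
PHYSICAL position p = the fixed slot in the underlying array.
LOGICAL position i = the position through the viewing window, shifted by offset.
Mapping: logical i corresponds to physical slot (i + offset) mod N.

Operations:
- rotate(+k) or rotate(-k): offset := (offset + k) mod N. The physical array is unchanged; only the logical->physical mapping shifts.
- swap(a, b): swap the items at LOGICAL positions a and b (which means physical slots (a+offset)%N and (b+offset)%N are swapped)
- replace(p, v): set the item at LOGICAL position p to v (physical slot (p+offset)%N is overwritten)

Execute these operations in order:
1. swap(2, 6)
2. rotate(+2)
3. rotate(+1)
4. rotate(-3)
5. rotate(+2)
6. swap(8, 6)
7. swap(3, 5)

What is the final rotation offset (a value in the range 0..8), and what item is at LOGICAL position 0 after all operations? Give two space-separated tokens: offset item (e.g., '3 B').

Answer: 2 G

Derivation:
After op 1 (swap(2, 6)): offset=0, physical=[A,B,G,D,E,F,C,H,I], logical=[A,B,G,D,E,F,C,H,I]
After op 2 (rotate(+2)): offset=2, physical=[A,B,G,D,E,F,C,H,I], logical=[G,D,E,F,C,H,I,A,B]
After op 3 (rotate(+1)): offset=3, physical=[A,B,G,D,E,F,C,H,I], logical=[D,E,F,C,H,I,A,B,G]
After op 4 (rotate(-3)): offset=0, physical=[A,B,G,D,E,F,C,H,I], logical=[A,B,G,D,E,F,C,H,I]
After op 5 (rotate(+2)): offset=2, physical=[A,B,G,D,E,F,C,H,I], logical=[G,D,E,F,C,H,I,A,B]
After op 6 (swap(8, 6)): offset=2, physical=[A,I,G,D,E,F,C,H,B], logical=[G,D,E,F,C,H,B,A,I]
After op 7 (swap(3, 5)): offset=2, physical=[A,I,G,D,E,H,C,F,B], logical=[G,D,E,H,C,F,B,A,I]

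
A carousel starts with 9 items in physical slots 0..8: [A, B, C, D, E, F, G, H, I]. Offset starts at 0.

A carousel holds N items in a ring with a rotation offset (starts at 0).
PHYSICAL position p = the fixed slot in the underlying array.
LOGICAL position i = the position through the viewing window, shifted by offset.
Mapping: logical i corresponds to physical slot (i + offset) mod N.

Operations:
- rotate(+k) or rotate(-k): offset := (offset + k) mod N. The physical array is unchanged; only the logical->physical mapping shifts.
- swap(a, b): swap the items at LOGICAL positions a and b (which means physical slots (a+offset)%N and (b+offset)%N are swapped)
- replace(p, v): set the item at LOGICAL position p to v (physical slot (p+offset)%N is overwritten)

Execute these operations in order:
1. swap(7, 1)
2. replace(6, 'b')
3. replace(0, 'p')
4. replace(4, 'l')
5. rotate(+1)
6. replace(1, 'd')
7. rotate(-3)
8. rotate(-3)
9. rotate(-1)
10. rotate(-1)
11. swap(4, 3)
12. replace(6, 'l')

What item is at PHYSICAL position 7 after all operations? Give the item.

Answer: B

Derivation:
After op 1 (swap(7, 1)): offset=0, physical=[A,H,C,D,E,F,G,B,I], logical=[A,H,C,D,E,F,G,B,I]
After op 2 (replace(6, 'b')): offset=0, physical=[A,H,C,D,E,F,b,B,I], logical=[A,H,C,D,E,F,b,B,I]
After op 3 (replace(0, 'p')): offset=0, physical=[p,H,C,D,E,F,b,B,I], logical=[p,H,C,D,E,F,b,B,I]
After op 4 (replace(4, 'l')): offset=0, physical=[p,H,C,D,l,F,b,B,I], logical=[p,H,C,D,l,F,b,B,I]
After op 5 (rotate(+1)): offset=1, physical=[p,H,C,D,l,F,b,B,I], logical=[H,C,D,l,F,b,B,I,p]
After op 6 (replace(1, 'd')): offset=1, physical=[p,H,d,D,l,F,b,B,I], logical=[H,d,D,l,F,b,B,I,p]
After op 7 (rotate(-3)): offset=7, physical=[p,H,d,D,l,F,b,B,I], logical=[B,I,p,H,d,D,l,F,b]
After op 8 (rotate(-3)): offset=4, physical=[p,H,d,D,l,F,b,B,I], logical=[l,F,b,B,I,p,H,d,D]
After op 9 (rotate(-1)): offset=3, physical=[p,H,d,D,l,F,b,B,I], logical=[D,l,F,b,B,I,p,H,d]
After op 10 (rotate(-1)): offset=2, physical=[p,H,d,D,l,F,b,B,I], logical=[d,D,l,F,b,B,I,p,H]
After op 11 (swap(4, 3)): offset=2, physical=[p,H,d,D,l,b,F,B,I], logical=[d,D,l,b,F,B,I,p,H]
After op 12 (replace(6, 'l')): offset=2, physical=[p,H,d,D,l,b,F,B,l], logical=[d,D,l,b,F,B,l,p,H]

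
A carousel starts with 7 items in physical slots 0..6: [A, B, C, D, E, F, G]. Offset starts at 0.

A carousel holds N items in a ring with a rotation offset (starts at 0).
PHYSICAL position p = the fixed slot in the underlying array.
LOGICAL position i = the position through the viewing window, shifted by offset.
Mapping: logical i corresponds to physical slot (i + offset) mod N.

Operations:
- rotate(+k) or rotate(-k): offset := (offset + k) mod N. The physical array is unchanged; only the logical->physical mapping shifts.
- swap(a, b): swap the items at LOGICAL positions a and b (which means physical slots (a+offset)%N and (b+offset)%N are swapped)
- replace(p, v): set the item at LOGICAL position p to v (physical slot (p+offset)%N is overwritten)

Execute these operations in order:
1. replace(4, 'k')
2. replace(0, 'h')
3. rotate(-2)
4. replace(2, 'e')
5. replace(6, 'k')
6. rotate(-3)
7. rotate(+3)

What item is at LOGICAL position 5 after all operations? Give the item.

Answer: D

Derivation:
After op 1 (replace(4, 'k')): offset=0, physical=[A,B,C,D,k,F,G], logical=[A,B,C,D,k,F,G]
After op 2 (replace(0, 'h')): offset=0, physical=[h,B,C,D,k,F,G], logical=[h,B,C,D,k,F,G]
After op 3 (rotate(-2)): offset=5, physical=[h,B,C,D,k,F,G], logical=[F,G,h,B,C,D,k]
After op 4 (replace(2, 'e')): offset=5, physical=[e,B,C,D,k,F,G], logical=[F,G,e,B,C,D,k]
After op 5 (replace(6, 'k')): offset=5, physical=[e,B,C,D,k,F,G], logical=[F,G,e,B,C,D,k]
After op 6 (rotate(-3)): offset=2, physical=[e,B,C,D,k,F,G], logical=[C,D,k,F,G,e,B]
After op 7 (rotate(+3)): offset=5, physical=[e,B,C,D,k,F,G], logical=[F,G,e,B,C,D,k]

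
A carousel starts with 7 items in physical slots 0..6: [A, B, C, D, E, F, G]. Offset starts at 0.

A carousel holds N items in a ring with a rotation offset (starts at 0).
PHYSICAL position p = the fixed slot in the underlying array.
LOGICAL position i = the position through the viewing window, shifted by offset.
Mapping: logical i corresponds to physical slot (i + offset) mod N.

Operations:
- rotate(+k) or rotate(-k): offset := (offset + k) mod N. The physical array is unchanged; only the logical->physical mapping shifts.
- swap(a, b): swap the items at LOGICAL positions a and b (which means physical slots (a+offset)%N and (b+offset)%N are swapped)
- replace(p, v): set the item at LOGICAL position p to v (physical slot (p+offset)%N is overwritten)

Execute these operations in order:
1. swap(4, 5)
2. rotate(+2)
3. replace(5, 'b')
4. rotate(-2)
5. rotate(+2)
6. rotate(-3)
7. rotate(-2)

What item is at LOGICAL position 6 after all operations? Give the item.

After op 1 (swap(4, 5)): offset=0, physical=[A,B,C,D,F,E,G], logical=[A,B,C,D,F,E,G]
After op 2 (rotate(+2)): offset=2, physical=[A,B,C,D,F,E,G], logical=[C,D,F,E,G,A,B]
After op 3 (replace(5, 'b')): offset=2, physical=[b,B,C,D,F,E,G], logical=[C,D,F,E,G,b,B]
After op 4 (rotate(-2)): offset=0, physical=[b,B,C,D,F,E,G], logical=[b,B,C,D,F,E,G]
After op 5 (rotate(+2)): offset=2, physical=[b,B,C,D,F,E,G], logical=[C,D,F,E,G,b,B]
After op 6 (rotate(-3)): offset=6, physical=[b,B,C,D,F,E,G], logical=[G,b,B,C,D,F,E]
After op 7 (rotate(-2)): offset=4, physical=[b,B,C,D,F,E,G], logical=[F,E,G,b,B,C,D]

Answer: D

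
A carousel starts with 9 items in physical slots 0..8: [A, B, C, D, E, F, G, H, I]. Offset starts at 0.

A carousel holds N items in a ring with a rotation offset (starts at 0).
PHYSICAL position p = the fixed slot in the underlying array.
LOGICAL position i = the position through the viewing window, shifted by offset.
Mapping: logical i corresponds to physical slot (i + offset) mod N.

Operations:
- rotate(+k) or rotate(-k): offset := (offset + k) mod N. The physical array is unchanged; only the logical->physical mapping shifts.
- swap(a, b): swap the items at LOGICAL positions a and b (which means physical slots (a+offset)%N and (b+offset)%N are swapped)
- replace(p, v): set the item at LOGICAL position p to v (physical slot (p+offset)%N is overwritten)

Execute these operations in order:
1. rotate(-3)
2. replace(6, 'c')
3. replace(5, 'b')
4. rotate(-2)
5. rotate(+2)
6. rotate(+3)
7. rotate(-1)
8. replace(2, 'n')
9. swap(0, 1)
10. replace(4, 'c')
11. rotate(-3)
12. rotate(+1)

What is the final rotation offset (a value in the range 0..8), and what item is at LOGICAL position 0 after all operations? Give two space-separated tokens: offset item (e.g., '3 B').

Answer: 6 G

Derivation:
After op 1 (rotate(-3)): offset=6, physical=[A,B,C,D,E,F,G,H,I], logical=[G,H,I,A,B,C,D,E,F]
After op 2 (replace(6, 'c')): offset=6, physical=[A,B,C,c,E,F,G,H,I], logical=[G,H,I,A,B,C,c,E,F]
After op 3 (replace(5, 'b')): offset=6, physical=[A,B,b,c,E,F,G,H,I], logical=[G,H,I,A,B,b,c,E,F]
After op 4 (rotate(-2)): offset=4, physical=[A,B,b,c,E,F,G,H,I], logical=[E,F,G,H,I,A,B,b,c]
After op 5 (rotate(+2)): offset=6, physical=[A,B,b,c,E,F,G,H,I], logical=[G,H,I,A,B,b,c,E,F]
After op 6 (rotate(+3)): offset=0, physical=[A,B,b,c,E,F,G,H,I], logical=[A,B,b,c,E,F,G,H,I]
After op 7 (rotate(-1)): offset=8, physical=[A,B,b,c,E,F,G,H,I], logical=[I,A,B,b,c,E,F,G,H]
After op 8 (replace(2, 'n')): offset=8, physical=[A,n,b,c,E,F,G,H,I], logical=[I,A,n,b,c,E,F,G,H]
After op 9 (swap(0, 1)): offset=8, physical=[I,n,b,c,E,F,G,H,A], logical=[A,I,n,b,c,E,F,G,H]
After op 10 (replace(4, 'c')): offset=8, physical=[I,n,b,c,E,F,G,H,A], logical=[A,I,n,b,c,E,F,G,H]
After op 11 (rotate(-3)): offset=5, physical=[I,n,b,c,E,F,G,H,A], logical=[F,G,H,A,I,n,b,c,E]
After op 12 (rotate(+1)): offset=6, physical=[I,n,b,c,E,F,G,H,A], logical=[G,H,A,I,n,b,c,E,F]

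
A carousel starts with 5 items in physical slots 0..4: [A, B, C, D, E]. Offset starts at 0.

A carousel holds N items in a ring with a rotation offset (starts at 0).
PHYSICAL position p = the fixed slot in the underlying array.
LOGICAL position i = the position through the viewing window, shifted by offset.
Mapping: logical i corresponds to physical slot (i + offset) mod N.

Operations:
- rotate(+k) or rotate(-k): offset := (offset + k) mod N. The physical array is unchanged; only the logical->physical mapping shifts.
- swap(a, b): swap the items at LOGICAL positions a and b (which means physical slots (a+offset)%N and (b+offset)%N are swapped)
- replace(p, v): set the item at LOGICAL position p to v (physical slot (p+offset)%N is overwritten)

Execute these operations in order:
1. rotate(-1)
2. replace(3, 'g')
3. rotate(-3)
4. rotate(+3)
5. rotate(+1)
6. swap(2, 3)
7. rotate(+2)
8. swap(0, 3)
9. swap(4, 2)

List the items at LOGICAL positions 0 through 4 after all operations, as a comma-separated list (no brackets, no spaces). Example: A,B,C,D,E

Answer: A,g,B,D,E

Derivation:
After op 1 (rotate(-1)): offset=4, physical=[A,B,C,D,E], logical=[E,A,B,C,D]
After op 2 (replace(3, 'g')): offset=4, physical=[A,B,g,D,E], logical=[E,A,B,g,D]
After op 3 (rotate(-3)): offset=1, physical=[A,B,g,D,E], logical=[B,g,D,E,A]
After op 4 (rotate(+3)): offset=4, physical=[A,B,g,D,E], logical=[E,A,B,g,D]
After op 5 (rotate(+1)): offset=0, physical=[A,B,g,D,E], logical=[A,B,g,D,E]
After op 6 (swap(2, 3)): offset=0, physical=[A,B,D,g,E], logical=[A,B,D,g,E]
After op 7 (rotate(+2)): offset=2, physical=[A,B,D,g,E], logical=[D,g,E,A,B]
After op 8 (swap(0, 3)): offset=2, physical=[D,B,A,g,E], logical=[A,g,E,D,B]
After op 9 (swap(4, 2)): offset=2, physical=[D,E,A,g,B], logical=[A,g,B,D,E]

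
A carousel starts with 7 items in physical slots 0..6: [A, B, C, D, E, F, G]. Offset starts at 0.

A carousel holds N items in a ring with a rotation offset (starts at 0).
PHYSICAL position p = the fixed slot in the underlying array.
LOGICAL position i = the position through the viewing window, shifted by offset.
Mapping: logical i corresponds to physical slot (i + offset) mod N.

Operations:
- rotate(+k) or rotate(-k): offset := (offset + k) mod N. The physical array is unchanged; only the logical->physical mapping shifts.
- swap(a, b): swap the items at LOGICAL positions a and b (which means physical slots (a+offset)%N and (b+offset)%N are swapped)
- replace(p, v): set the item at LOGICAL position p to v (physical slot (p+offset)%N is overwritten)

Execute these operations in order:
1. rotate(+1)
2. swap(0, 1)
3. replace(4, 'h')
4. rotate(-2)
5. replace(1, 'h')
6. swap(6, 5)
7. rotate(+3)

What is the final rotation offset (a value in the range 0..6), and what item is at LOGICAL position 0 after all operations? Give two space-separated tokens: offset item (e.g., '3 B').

After op 1 (rotate(+1)): offset=1, physical=[A,B,C,D,E,F,G], logical=[B,C,D,E,F,G,A]
After op 2 (swap(0, 1)): offset=1, physical=[A,C,B,D,E,F,G], logical=[C,B,D,E,F,G,A]
After op 3 (replace(4, 'h')): offset=1, physical=[A,C,B,D,E,h,G], logical=[C,B,D,E,h,G,A]
After op 4 (rotate(-2)): offset=6, physical=[A,C,B,D,E,h,G], logical=[G,A,C,B,D,E,h]
After op 5 (replace(1, 'h')): offset=6, physical=[h,C,B,D,E,h,G], logical=[G,h,C,B,D,E,h]
After op 6 (swap(6, 5)): offset=6, physical=[h,C,B,D,h,E,G], logical=[G,h,C,B,D,h,E]
After op 7 (rotate(+3)): offset=2, physical=[h,C,B,D,h,E,G], logical=[B,D,h,E,G,h,C]

Answer: 2 B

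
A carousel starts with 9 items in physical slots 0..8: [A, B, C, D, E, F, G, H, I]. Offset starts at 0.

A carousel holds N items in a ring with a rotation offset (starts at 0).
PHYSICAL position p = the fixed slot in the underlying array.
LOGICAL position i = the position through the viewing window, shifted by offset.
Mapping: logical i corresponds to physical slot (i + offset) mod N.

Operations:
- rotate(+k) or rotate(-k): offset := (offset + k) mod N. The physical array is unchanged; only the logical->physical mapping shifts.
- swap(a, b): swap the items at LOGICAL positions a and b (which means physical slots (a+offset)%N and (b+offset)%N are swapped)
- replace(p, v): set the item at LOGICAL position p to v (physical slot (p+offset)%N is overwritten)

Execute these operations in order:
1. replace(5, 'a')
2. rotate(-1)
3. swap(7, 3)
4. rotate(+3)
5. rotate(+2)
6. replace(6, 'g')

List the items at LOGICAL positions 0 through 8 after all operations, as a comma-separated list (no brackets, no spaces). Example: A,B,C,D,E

Answer: E,a,C,H,I,A,g,G,D

Derivation:
After op 1 (replace(5, 'a')): offset=0, physical=[A,B,C,D,E,a,G,H,I], logical=[A,B,C,D,E,a,G,H,I]
After op 2 (rotate(-1)): offset=8, physical=[A,B,C,D,E,a,G,H,I], logical=[I,A,B,C,D,E,a,G,H]
After op 3 (swap(7, 3)): offset=8, physical=[A,B,G,D,E,a,C,H,I], logical=[I,A,B,G,D,E,a,C,H]
After op 4 (rotate(+3)): offset=2, physical=[A,B,G,D,E,a,C,H,I], logical=[G,D,E,a,C,H,I,A,B]
After op 5 (rotate(+2)): offset=4, physical=[A,B,G,D,E,a,C,H,I], logical=[E,a,C,H,I,A,B,G,D]
After op 6 (replace(6, 'g')): offset=4, physical=[A,g,G,D,E,a,C,H,I], logical=[E,a,C,H,I,A,g,G,D]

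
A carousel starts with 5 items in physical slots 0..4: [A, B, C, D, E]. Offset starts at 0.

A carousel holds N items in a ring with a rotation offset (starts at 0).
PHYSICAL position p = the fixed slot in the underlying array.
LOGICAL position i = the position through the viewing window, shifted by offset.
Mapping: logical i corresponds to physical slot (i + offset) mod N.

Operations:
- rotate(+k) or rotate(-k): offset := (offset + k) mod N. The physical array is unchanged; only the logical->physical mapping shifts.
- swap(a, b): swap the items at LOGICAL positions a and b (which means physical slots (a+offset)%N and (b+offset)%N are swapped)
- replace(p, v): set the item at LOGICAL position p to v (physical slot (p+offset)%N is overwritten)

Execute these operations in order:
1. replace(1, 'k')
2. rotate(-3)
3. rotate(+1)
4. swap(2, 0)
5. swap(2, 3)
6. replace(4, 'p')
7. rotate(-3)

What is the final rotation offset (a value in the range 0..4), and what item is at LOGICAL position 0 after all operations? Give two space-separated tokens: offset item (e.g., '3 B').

Answer: 0 k

Derivation:
After op 1 (replace(1, 'k')): offset=0, physical=[A,k,C,D,E], logical=[A,k,C,D,E]
After op 2 (rotate(-3)): offset=2, physical=[A,k,C,D,E], logical=[C,D,E,A,k]
After op 3 (rotate(+1)): offset=3, physical=[A,k,C,D,E], logical=[D,E,A,k,C]
After op 4 (swap(2, 0)): offset=3, physical=[D,k,C,A,E], logical=[A,E,D,k,C]
After op 5 (swap(2, 3)): offset=3, physical=[k,D,C,A,E], logical=[A,E,k,D,C]
After op 6 (replace(4, 'p')): offset=3, physical=[k,D,p,A,E], logical=[A,E,k,D,p]
After op 7 (rotate(-3)): offset=0, physical=[k,D,p,A,E], logical=[k,D,p,A,E]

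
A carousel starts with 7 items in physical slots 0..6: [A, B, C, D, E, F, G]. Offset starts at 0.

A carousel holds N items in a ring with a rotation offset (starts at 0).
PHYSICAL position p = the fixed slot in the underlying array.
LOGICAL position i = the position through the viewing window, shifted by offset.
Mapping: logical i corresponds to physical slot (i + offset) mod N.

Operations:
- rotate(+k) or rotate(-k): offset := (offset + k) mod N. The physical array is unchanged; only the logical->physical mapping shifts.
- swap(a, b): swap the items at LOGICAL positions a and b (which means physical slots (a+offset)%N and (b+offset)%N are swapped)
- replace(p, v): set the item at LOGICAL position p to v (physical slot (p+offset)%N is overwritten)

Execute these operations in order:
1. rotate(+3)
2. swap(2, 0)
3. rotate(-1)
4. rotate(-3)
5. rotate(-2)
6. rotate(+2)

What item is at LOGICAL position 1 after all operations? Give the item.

Answer: A

Derivation:
After op 1 (rotate(+3)): offset=3, physical=[A,B,C,D,E,F,G], logical=[D,E,F,G,A,B,C]
After op 2 (swap(2, 0)): offset=3, physical=[A,B,C,F,E,D,G], logical=[F,E,D,G,A,B,C]
After op 3 (rotate(-1)): offset=2, physical=[A,B,C,F,E,D,G], logical=[C,F,E,D,G,A,B]
After op 4 (rotate(-3)): offset=6, physical=[A,B,C,F,E,D,G], logical=[G,A,B,C,F,E,D]
After op 5 (rotate(-2)): offset=4, physical=[A,B,C,F,E,D,G], logical=[E,D,G,A,B,C,F]
After op 6 (rotate(+2)): offset=6, physical=[A,B,C,F,E,D,G], logical=[G,A,B,C,F,E,D]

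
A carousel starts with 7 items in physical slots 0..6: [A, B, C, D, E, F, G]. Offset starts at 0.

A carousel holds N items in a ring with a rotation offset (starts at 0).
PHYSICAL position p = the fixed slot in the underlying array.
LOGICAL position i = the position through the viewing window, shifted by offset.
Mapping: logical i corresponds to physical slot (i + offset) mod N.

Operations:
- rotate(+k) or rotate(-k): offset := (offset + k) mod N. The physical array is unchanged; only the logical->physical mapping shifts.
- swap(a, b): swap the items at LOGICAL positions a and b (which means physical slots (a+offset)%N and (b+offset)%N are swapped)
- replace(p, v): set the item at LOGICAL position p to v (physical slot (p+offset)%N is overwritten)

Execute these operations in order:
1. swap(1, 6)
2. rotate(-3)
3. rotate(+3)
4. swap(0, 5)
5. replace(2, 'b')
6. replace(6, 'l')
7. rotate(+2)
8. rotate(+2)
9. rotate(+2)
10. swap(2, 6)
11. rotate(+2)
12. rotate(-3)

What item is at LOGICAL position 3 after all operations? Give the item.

Answer: A

Derivation:
After op 1 (swap(1, 6)): offset=0, physical=[A,G,C,D,E,F,B], logical=[A,G,C,D,E,F,B]
After op 2 (rotate(-3)): offset=4, physical=[A,G,C,D,E,F,B], logical=[E,F,B,A,G,C,D]
After op 3 (rotate(+3)): offset=0, physical=[A,G,C,D,E,F,B], logical=[A,G,C,D,E,F,B]
After op 4 (swap(0, 5)): offset=0, physical=[F,G,C,D,E,A,B], logical=[F,G,C,D,E,A,B]
After op 5 (replace(2, 'b')): offset=0, physical=[F,G,b,D,E,A,B], logical=[F,G,b,D,E,A,B]
After op 6 (replace(6, 'l')): offset=0, physical=[F,G,b,D,E,A,l], logical=[F,G,b,D,E,A,l]
After op 7 (rotate(+2)): offset=2, physical=[F,G,b,D,E,A,l], logical=[b,D,E,A,l,F,G]
After op 8 (rotate(+2)): offset=4, physical=[F,G,b,D,E,A,l], logical=[E,A,l,F,G,b,D]
After op 9 (rotate(+2)): offset=6, physical=[F,G,b,D,E,A,l], logical=[l,F,G,b,D,E,A]
After op 10 (swap(2, 6)): offset=6, physical=[F,A,b,D,E,G,l], logical=[l,F,A,b,D,E,G]
After op 11 (rotate(+2)): offset=1, physical=[F,A,b,D,E,G,l], logical=[A,b,D,E,G,l,F]
After op 12 (rotate(-3)): offset=5, physical=[F,A,b,D,E,G,l], logical=[G,l,F,A,b,D,E]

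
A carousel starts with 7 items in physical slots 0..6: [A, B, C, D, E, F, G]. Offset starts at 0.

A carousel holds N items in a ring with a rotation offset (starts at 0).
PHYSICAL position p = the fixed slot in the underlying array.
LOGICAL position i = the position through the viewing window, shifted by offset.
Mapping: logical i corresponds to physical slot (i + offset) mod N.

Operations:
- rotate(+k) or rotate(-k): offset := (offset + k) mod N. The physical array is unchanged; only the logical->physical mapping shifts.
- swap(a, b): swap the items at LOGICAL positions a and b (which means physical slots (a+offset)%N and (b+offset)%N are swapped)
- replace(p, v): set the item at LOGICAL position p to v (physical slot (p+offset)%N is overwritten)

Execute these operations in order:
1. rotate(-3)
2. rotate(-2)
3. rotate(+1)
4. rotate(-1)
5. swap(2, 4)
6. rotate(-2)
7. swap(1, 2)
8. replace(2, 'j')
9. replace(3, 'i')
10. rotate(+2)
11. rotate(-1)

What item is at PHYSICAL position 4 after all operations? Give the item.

After op 1 (rotate(-3)): offset=4, physical=[A,B,C,D,E,F,G], logical=[E,F,G,A,B,C,D]
After op 2 (rotate(-2)): offset=2, physical=[A,B,C,D,E,F,G], logical=[C,D,E,F,G,A,B]
After op 3 (rotate(+1)): offset=3, physical=[A,B,C,D,E,F,G], logical=[D,E,F,G,A,B,C]
After op 4 (rotate(-1)): offset=2, physical=[A,B,C,D,E,F,G], logical=[C,D,E,F,G,A,B]
After op 5 (swap(2, 4)): offset=2, physical=[A,B,C,D,G,F,E], logical=[C,D,G,F,E,A,B]
After op 6 (rotate(-2)): offset=0, physical=[A,B,C,D,G,F,E], logical=[A,B,C,D,G,F,E]
After op 7 (swap(1, 2)): offset=0, physical=[A,C,B,D,G,F,E], logical=[A,C,B,D,G,F,E]
After op 8 (replace(2, 'j')): offset=0, physical=[A,C,j,D,G,F,E], logical=[A,C,j,D,G,F,E]
After op 9 (replace(3, 'i')): offset=0, physical=[A,C,j,i,G,F,E], logical=[A,C,j,i,G,F,E]
After op 10 (rotate(+2)): offset=2, physical=[A,C,j,i,G,F,E], logical=[j,i,G,F,E,A,C]
After op 11 (rotate(-1)): offset=1, physical=[A,C,j,i,G,F,E], logical=[C,j,i,G,F,E,A]

Answer: G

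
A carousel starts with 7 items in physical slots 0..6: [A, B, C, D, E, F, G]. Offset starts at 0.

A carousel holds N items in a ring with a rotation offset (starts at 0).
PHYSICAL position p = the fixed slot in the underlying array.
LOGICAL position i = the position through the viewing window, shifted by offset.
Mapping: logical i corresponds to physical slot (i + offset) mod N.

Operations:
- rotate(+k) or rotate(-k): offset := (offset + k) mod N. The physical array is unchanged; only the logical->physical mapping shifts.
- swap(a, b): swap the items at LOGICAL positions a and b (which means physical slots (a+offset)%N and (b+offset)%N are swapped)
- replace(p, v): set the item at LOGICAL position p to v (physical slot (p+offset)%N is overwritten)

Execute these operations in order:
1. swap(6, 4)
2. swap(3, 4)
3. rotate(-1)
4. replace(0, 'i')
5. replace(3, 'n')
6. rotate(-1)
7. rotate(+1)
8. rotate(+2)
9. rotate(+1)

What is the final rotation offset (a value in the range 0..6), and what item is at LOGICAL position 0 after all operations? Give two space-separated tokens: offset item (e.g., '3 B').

After op 1 (swap(6, 4)): offset=0, physical=[A,B,C,D,G,F,E], logical=[A,B,C,D,G,F,E]
After op 2 (swap(3, 4)): offset=0, physical=[A,B,C,G,D,F,E], logical=[A,B,C,G,D,F,E]
After op 3 (rotate(-1)): offset=6, physical=[A,B,C,G,D,F,E], logical=[E,A,B,C,G,D,F]
After op 4 (replace(0, 'i')): offset=6, physical=[A,B,C,G,D,F,i], logical=[i,A,B,C,G,D,F]
After op 5 (replace(3, 'n')): offset=6, physical=[A,B,n,G,D,F,i], logical=[i,A,B,n,G,D,F]
After op 6 (rotate(-1)): offset=5, physical=[A,B,n,G,D,F,i], logical=[F,i,A,B,n,G,D]
After op 7 (rotate(+1)): offset=6, physical=[A,B,n,G,D,F,i], logical=[i,A,B,n,G,D,F]
After op 8 (rotate(+2)): offset=1, physical=[A,B,n,G,D,F,i], logical=[B,n,G,D,F,i,A]
After op 9 (rotate(+1)): offset=2, physical=[A,B,n,G,D,F,i], logical=[n,G,D,F,i,A,B]

Answer: 2 n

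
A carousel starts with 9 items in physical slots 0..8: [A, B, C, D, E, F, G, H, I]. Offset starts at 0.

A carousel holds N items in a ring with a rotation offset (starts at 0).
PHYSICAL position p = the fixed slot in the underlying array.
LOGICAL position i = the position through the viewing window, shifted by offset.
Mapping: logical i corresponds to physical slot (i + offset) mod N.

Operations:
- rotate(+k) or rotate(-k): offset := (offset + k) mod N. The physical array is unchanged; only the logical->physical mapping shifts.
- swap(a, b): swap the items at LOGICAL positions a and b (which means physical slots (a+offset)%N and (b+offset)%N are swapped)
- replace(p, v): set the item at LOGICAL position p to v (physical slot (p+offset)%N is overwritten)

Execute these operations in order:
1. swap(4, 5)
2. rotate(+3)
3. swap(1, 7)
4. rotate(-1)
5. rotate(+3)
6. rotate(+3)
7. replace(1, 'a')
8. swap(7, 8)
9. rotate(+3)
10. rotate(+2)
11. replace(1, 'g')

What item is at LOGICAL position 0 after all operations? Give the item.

Answer: B

Derivation:
After op 1 (swap(4, 5)): offset=0, physical=[A,B,C,D,F,E,G,H,I], logical=[A,B,C,D,F,E,G,H,I]
After op 2 (rotate(+3)): offset=3, physical=[A,B,C,D,F,E,G,H,I], logical=[D,F,E,G,H,I,A,B,C]
After op 3 (swap(1, 7)): offset=3, physical=[A,F,C,D,B,E,G,H,I], logical=[D,B,E,G,H,I,A,F,C]
After op 4 (rotate(-1)): offset=2, physical=[A,F,C,D,B,E,G,H,I], logical=[C,D,B,E,G,H,I,A,F]
After op 5 (rotate(+3)): offset=5, physical=[A,F,C,D,B,E,G,H,I], logical=[E,G,H,I,A,F,C,D,B]
After op 6 (rotate(+3)): offset=8, physical=[A,F,C,D,B,E,G,H,I], logical=[I,A,F,C,D,B,E,G,H]
After op 7 (replace(1, 'a')): offset=8, physical=[a,F,C,D,B,E,G,H,I], logical=[I,a,F,C,D,B,E,G,H]
After op 8 (swap(7, 8)): offset=8, physical=[a,F,C,D,B,E,H,G,I], logical=[I,a,F,C,D,B,E,H,G]
After op 9 (rotate(+3)): offset=2, physical=[a,F,C,D,B,E,H,G,I], logical=[C,D,B,E,H,G,I,a,F]
After op 10 (rotate(+2)): offset=4, physical=[a,F,C,D,B,E,H,G,I], logical=[B,E,H,G,I,a,F,C,D]
After op 11 (replace(1, 'g')): offset=4, physical=[a,F,C,D,B,g,H,G,I], logical=[B,g,H,G,I,a,F,C,D]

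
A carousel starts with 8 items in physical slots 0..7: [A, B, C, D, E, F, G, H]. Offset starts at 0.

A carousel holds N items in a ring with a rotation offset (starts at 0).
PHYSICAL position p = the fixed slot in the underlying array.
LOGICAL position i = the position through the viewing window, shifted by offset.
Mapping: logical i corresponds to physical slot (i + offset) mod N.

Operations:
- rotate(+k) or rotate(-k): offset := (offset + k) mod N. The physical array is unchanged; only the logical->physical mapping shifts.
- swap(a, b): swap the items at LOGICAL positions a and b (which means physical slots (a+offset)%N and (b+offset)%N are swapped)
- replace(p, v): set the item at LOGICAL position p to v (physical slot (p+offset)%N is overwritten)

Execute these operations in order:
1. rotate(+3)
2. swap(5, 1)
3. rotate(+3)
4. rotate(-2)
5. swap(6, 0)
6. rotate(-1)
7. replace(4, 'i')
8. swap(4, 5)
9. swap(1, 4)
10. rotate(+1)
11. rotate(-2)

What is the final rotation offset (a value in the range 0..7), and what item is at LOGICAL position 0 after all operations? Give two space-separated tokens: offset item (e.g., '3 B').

After op 1 (rotate(+3)): offset=3, physical=[A,B,C,D,E,F,G,H], logical=[D,E,F,G,H,A,B,C]
After op 2 (swap(5, 1)): offset=3, physical=[E,B,C,D,A,F,G,H], logical=[D,A,F,G,H,E,B,C]
After op 3 (rotate(+3)): offset=6, physical=[E,B,C,D,A,F,G,H], logical=[G,H,E,B,C,D,A,F]
After op 4 (rotate(-2)): offset=4, physical=[E,B,C,D,A,F,G,H], logical=[A,F,G,H,E,B,C,D]
After op 5 (swap(6, 0)): offset=4, physical=[E,B,A,D,C,F,G,H], logical=[C,F,G,H,E,B,A,D]
After op 6 (rotate(-1)): offset=3, physical=[E,B,A,D,C,F,G,H], logical=[D,C,F,G,H,E,B,A]
After op 7 (replace(4, 'i')): offset=3, physical=[E,B,A,D,C,F,G,i], logical=[D,C,F,G,i,E,B,A]
After op 8 (swap(4, 5)): offset=3, physical=[i,B,A,D,C,F,G,E], logical=[D,C,F,G,E,i,B,A]
After op 9 (swap(1, 4)): offset=3, physical=[i,B,A,D,E,F,G,C], logical=[D,E,F,G,C,i,B,A]
After op 10 (rotate(+1)): offset=4, physical=[i,B,A,D,E,F,G,C], logical=[E,F,G,C,i,B,A,D]
After op 11 (rotate(-2)): offset=2, physical=[i,B,A,D,E,F,G,C], logical=[A,D,E,F,G,C,i,B]

Answer: 2 A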